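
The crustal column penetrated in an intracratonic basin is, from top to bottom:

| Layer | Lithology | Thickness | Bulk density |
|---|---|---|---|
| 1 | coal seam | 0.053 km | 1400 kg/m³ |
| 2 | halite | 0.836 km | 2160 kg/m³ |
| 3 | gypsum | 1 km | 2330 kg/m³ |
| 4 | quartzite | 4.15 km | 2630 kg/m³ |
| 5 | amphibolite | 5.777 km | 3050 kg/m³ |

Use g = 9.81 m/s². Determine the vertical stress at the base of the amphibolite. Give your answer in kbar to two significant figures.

3.2 kbar

coal seam: 1400 kg/m³ × 9.81 m/s² × 53 m = 7.279×10^5 Pa = 7.279×10^-3 kbar
halite: 2160 kg/m³ × 9.81 m/s² × 836 m = 1.771×10^7 Pa = 0.1771 kbar
gypsum: 2330 kg/m³ × 9.81 m/s² × 1000 m = 2.286×10^7 Pa = 0.2286 kbar
quartzite: 2630 kg/m³ × 9.81 m/s² × 4150 m = 1.071×10^8 Pa = 1.071 kbar
amphibolite: 3050 kg/m³ × 9.81 m/s² × 5777 m = 1.729×10^8 Pa = 1.729 kbar
Total = 7.279×10^-3 + 0.1771 + 0.2286 + 1.071 + 1.729 = 3.2122 kbar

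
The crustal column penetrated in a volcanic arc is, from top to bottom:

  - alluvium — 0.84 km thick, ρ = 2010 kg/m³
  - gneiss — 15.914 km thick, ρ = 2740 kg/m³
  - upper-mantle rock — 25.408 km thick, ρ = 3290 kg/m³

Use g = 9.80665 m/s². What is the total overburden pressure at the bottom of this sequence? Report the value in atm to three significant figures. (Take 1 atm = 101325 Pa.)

12500 atm

alluvium: 2010 kg/m³ × 9.80665 m/s² × 840 m = 1.656×10^7 Pa = 163.4 atm
gneiss: 2740 kg/m³ × 9.80665 m/s² × 15914 m = 4.276×10^8 Pa = 4220 atm
upper-mantle rock: 3290 kg/m³ × 9.80665 m/s² × 25408 m = 8.198×10^8 Pa = 8090 atm
Total = 163.4 + 4220 + 8090 = 12474 atm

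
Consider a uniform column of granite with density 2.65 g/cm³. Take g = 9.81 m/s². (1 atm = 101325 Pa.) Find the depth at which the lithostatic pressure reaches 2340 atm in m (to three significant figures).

9120 m

h = P/(ρg) = 2340 atm / (2650 kg/m³ × 9.81 m/s²) = 2.371×10^8 Pa / 25996 Pa/m = 9120.5 m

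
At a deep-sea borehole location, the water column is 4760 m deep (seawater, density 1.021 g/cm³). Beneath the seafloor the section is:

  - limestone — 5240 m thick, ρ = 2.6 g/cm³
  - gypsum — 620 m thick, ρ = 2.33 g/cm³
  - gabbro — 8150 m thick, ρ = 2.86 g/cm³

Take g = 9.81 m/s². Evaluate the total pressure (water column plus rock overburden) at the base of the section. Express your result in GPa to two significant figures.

0.42 GPa

seawater: 1021 kg/m³ × 9.81 m/s² × 4760 m = 4.768×10^7 Pa = 0.04768 GPa
limestone: 2600 kg/m³ × 9.81 m/s² × 5240 m = 1.337×10^8 Pa = 0.1337 GPa
gypsum: 2330 kg/m³ × 9.81 m/s² × 620 m = 1.417×10^7 Pa = 0.01417 GPa
gabbro: 2860 kg/m³ × 9.81 m/s² × 8150 m = 2.287×10^8 Pa = 0.2287 GPa
Total = 0.04768 + 0.1337 + 0.01417 + 0.2287 = 0.42416 GPa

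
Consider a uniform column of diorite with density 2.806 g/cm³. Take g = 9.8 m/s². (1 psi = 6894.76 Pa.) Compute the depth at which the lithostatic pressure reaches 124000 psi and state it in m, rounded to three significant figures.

h = P/(ρg) = 124000 psi / (2806 kg/m³ × 9.8 m/s²) = 8.549×10^8 Pa / 27499 Pa/m = 31090 m

31100 m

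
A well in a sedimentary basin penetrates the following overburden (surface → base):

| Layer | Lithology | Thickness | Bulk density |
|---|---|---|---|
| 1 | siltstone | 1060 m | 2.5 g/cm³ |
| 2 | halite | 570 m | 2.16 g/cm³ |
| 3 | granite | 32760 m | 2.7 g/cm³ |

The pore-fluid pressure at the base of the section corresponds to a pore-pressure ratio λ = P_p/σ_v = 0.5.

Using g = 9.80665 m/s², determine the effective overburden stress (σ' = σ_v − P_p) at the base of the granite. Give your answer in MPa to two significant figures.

Overburden (lithostatic) stress σ_v:
siltstone: 2500 kg/m³ × 9.80665 m/s² × 1060 m = 2.599×10^7 Pa = 25.99 MPa
halite: 2160 kg/m³ × 9.80665 m/s² × 570 m = 1.207×10^7 Pa = 12.07 MPa
granite: 2700 kg/m³ × 9.80665 m/s² × 32760 m = 8.674×10^8 Pa = 867.4 MPa
Total = 25.99 + 12.07 + 867.4 = 905.48 MPa
Pore pressure P_p = λ·σ_v = 0.5 × 905.5 MPa = 452.7 MPa
Effective stress σ' = σ_v − P_p = 905.5 − 452.7 = 452.74 MPa

450 MPa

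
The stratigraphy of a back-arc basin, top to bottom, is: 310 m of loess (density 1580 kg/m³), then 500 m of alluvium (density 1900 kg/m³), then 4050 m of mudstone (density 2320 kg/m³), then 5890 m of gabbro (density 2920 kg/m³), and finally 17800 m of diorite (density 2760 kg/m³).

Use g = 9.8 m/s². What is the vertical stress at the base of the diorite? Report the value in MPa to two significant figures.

loess: 1580 kg/m³ × 9.8 m/s² × 310 m = 4.800×10^6 Pa = 4.800 MPa
alluvium: 1900 kg/m³ × 9.8 m/s² × 500 m = 9.310×10^6 Pa = 9.310 MPa
mudstone: 2320 kg/m³ × 9.8 m/s² × 4050 m = 9.208×10^7 Pa = 92.08 MPa
gabbro: 2920 kg/m³ × 9.8 m/s² × 5890 m = 1.685×10^8 Pa = 168.5 MPa
diorite: 2760 kg/m³ × 9.8 m/s² × 17800 m = 4.815×10^8 Pa = 481.5 MPa
Total = 4.800 + 9.310 + 92.08 + 168.5 + 481.5 = 756.19 MPa

760 MPa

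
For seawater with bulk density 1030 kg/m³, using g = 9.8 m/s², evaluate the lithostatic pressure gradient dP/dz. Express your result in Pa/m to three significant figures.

dP/dz = ρg = 1030 kg/m³ × 9.8 m/s² = 10094 Pa/m

10100 Pa/m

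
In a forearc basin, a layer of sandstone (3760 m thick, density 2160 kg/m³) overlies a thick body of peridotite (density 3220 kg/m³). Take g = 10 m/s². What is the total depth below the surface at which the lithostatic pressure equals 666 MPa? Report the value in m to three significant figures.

21900 m

Pressure at base of upper layers: 2160×10×3760 = 8.122×10^7 Pa = 81.22 MPa
Remaining pressure to be supplied by peridotite: 6.660×10^8 − 8.122×10^7 = 5.848×10^8 Pa
Additional depth in peridotite = 5.848×10^8 Pa / (3220 kg/m³ × 10 m/s²) = 18161 m
Total depth = 3760 m + 18161 m = 21921 m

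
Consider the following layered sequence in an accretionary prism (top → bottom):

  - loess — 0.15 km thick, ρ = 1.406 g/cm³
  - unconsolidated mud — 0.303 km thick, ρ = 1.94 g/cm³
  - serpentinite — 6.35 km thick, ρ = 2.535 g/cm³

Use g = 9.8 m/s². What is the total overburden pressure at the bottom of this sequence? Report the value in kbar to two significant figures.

1.7 kbar

loess: 1406 kg/m³ × 9.8 m/s² × 150 m = 2.067×10^6 Pa = 0.02067 kbar
unconsolidated mud: 1940 kg/m³ × 9.8 m/s² × 303 m = 5.761×10^6 Pa = 0.05761 kbar
serpentinite: 2535 kg/m³ × 9.8 m/s² × 6350 m = 1.578×10^8 Pa = 1.578 kbar
Total = 0.02067 + 0.05761 + 1.578 = 1.6558 kbar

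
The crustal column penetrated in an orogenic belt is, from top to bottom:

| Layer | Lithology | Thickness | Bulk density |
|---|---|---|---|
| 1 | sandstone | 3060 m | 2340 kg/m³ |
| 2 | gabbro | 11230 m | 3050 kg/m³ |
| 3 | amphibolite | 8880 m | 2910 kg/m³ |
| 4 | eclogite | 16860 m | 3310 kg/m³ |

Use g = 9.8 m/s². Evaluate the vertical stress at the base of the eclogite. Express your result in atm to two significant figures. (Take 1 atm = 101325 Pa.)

12000 atm

sandstone: 2340 kg/m³ × 9.8 m/s² × 3060 m = 7.017×10^7 Pa = 692.5 atm
gabbro: 3050 kg/m³ × 9.8 m/s² × 11230 m = 3.357×10^8 Pa = 3313 atm
amphibolite: 2910 kg/m³ × 9.8 m/s² × 8880 m = 2.532×10^8 Pa = 2499 atm
eclogite: 3310 kg/m³ × 9.8 m/s² × 16860 m = 5.469×10^8 Pa = 5398 atm
Total = 692.5 + 3313 + 2499 + 5398 = 11902 atm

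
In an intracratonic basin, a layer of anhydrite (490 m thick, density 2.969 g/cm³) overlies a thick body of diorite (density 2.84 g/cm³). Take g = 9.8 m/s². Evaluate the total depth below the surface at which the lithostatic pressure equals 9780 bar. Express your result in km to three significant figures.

35.1 km

Pressure at base of upper layers: 2969×9.8×490 = 1.426×10^7 Pa = 142.6 bar
Remaining pressure to be supplied by diorite: 9.780×10^8 − 1.426×10^7 = 9.637×10^8 Pa
Additional depth in diorite = 9.637×10^8 Pa / (2840 kg/m³ × 9.8 m/s²) = 34627 m
Total depth = 490 m + 34627 m = 35117 m
= 35.117 km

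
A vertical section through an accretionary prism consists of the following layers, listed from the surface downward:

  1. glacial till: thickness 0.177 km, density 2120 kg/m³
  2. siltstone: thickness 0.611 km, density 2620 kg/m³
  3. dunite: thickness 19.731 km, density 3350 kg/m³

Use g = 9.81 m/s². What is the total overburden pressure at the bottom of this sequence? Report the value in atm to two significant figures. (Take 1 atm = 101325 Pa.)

6600 atm

glacial till: 2120 kg/m³ × 9.81 m/s² × 177 m = 3.681×10^6 Pa = 36.33 atm
siltstone: 2620 kg/m³ × 9.81 m/s² × 611 m = 1.570×10^7 Pa = 155.0 atm
dunite: 3350 kg/m³ × 9.81 m/s² × 19731 m = 6.484×10^8 Pa = 6400 atm
Total = 36.33 + 155.0 + 6400 = 6590.8 atm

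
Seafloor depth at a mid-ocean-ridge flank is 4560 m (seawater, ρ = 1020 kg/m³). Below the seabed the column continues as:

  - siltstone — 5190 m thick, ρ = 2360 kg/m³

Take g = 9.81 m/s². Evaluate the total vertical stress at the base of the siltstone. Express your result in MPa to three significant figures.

166 MPa

seawater: 1020 kg/m³ × 9.81 m/s² × 4560 m = 4.563×10^7 Pa = 45.63 MPa
siltstone: 2360 kg/m³ × 9.81 m/s² × 5190 m = 1.202×10^8 Pa = 120.2 MPa
Total = 45.63 + 120.2 = 165.79 MPa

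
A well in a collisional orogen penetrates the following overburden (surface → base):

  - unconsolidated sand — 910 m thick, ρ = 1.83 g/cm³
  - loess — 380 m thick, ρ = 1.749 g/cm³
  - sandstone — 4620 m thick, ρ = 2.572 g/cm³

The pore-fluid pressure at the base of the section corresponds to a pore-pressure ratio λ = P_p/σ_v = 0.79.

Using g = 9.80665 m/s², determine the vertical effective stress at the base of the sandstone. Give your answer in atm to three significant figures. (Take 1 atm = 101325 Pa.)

289 atm

Overburden (lithostatic) stress σ_v:
unconsolidated sand: 1830 kg/m³ × 9.80665 m/s² × 910 m = 1.633×10^7 Pa = 16.33 MPa
loess: 1749 kg/m³ × 9.80665 m/s² × 380 m = 6.518×10^6 Pa = 6.518 MPa
sandstone: 2572 kg/m³ × 9.80665 m/s² × 4620 m = 1.165×10^8 Pa = 116.5 MPa
Total = 16.33 + 6.518 + 116.5 = 139.38 MPa
Pore pressure P_p = λ·σ_v = 0.79 × 139.4 MPa = 110.1 MPa
Effective stress σ' = σ_v − P_p = 139.4 − 110.1 = 29.269 MPa = 288.87 atm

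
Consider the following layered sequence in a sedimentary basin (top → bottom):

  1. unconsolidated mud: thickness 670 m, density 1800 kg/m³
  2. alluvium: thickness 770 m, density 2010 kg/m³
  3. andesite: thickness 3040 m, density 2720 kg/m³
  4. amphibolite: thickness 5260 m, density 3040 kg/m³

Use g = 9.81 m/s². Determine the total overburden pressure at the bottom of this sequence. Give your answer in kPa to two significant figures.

260000 kPa

unconsolidated mud: 1800 kg/m³ × 9.81 m/s² × 670 m = 1.183×10^7 Pa = 11831 kPa
alluvium: 2010 kg/m³ × 9.81 m/s² × 770 m = 1.518×10^7 Pa = 15183 kPa
andesite: 2720 kg/m³ × 9.81 m/s² × 3040 m = 8.112×10^7 Pa = 81117 kPa
amphibolite: 3040 kg/m³ × 9.81 m/s² × 5260 m = 1.569×10^8 Pa = 1.569×10^5 kPa
Total = 11831 + 15183 + 81117 + 1.569×10^5 = 2.6500×10^5 kPa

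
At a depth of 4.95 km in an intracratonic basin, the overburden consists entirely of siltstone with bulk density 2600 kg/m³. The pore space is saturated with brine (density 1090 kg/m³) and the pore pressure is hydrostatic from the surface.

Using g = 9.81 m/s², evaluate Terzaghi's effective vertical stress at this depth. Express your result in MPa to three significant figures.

Overburden (lithostatic) stress σ_v:
siltstone: 2600 kg/m³ × 9.81 m/s² × 4950 m = 1.263×10^8 Pa = 126.3 MPa
Pore pressure P_p = 1090 kg/m³ × 9.81 m/s² × 4950 m = 5.293×10^7 Pa = 52.93 MPa
Effective stress σ' = σ_v − P_p = 126.3 − 52.93 = 73.325 MPa

73.3 MPa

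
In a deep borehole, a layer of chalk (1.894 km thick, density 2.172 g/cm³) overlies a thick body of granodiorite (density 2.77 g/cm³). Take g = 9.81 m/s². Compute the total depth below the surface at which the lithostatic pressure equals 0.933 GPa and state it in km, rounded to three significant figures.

Pressure at base of upper layers: 2172×9.81×1894 = 4.036×10^7 Pa = 0.04036 GPa
Remaining pressure to be supplied by granodiorite: 9.330×10^8 − 4.036×10^7 = 8.926×10^8 Pa
Additional depth in granodiorite = 8.926×10^8 Pa / (2770 kg/m³ × 9.81 m/s²) = 32850 m
Total depth = 1894 m + 32850 m = 34744 m
= 34.744 km

34.7 km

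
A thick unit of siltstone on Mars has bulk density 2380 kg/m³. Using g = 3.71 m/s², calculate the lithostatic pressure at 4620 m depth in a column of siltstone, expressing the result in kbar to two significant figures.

siltstone: 2380 kg/m³ × 3.71 m/s² × 4620 m = 4.079×10^7 Pa = 0.4079 kbar

0.41 kbar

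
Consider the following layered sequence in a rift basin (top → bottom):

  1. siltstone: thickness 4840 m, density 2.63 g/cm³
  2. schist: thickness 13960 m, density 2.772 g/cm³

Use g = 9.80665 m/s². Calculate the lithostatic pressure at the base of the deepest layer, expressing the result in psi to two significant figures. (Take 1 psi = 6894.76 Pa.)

73000 psi

siltstone: 2630 kg/m³ × 9.80665 m/s² × 4840 m = 1.248×10^8 Pa = 18105 psi
schist: 2772 kg/m³ × 9.80665 m/s² × 13960 m = 3.795×10^8 Pa = 55040 psi
Total = 18105 + 55040 = 73145 psi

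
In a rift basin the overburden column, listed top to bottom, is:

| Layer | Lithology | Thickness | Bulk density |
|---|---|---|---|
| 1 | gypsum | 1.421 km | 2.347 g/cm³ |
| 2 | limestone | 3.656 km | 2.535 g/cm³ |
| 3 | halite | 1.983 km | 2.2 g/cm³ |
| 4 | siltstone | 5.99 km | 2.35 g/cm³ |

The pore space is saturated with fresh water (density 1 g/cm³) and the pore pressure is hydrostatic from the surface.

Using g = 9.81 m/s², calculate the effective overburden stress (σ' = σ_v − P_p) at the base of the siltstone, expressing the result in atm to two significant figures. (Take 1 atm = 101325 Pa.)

1700 atm

Overburden (lithostatic) stress σ_v:
gypsum: 2347 kg/m³ × 9.81 m/s² × 1421 m = 3.272×10^7 Pa = 32.72 MPa
limestone: 2535 kg/m³ × 9.81 m/s² × 3656 m = 9.092×10^7 Pa = 90.92 MPa
halite: 2200 kg/m³ × 9.81 m/s² × 1983 m = 4.280×10^7 Pa = 42.80 MPa
siltstone: 2350 kg/m³ × 9.81 m/s² × 5990 m = 1.381×10^8 Pa = 138.1 MPa
Total = 32.72 + 90.92 + 42.80 + 138.1 = 304.52 MPa
Pore pressure P_p = 1000 kg/m³ × 9.81 m/s² × 13050 m = 1.280×10^8 Pa = 128.0 MPa
Effective stress σ' = σ_v − P_p = 304.5 − 128.0 = 176.50 MPa = 1741.9 atm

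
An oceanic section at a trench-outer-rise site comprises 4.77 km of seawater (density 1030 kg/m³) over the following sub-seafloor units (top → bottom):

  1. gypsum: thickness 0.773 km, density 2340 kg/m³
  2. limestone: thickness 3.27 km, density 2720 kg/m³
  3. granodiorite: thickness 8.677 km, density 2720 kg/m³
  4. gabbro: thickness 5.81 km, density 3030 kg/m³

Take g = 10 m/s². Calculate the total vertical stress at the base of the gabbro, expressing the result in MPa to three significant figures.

568 MPa

seawater: 1030 kg/m³ × 10 m/s² × 4770 m = 4.913×10^7 Pa = 49.13 MPa
gypsum: 2340 kg/m³ × 10 m/s² × 773 m = 1.809×10^7 Pa = 18.09 MPa
limestone: 2720 kg/m³ × 10 m/s² × 3270 m = 8.894×10^7 Pa = 88.94 MPa
granodiorite: 2720 kg/m³ × 10 m/s² × 8677 m = 2.360×10^8 Pa = 236.0 MPa
gabbro: 3030 kg/m³ × 10 m/s² × 5810 m = 1.760×10^8 Pa = 176.0 MPa
Total = 49.13 + 18.09 + 88.94 + 236.0 + 176.0 = 568.22 MPa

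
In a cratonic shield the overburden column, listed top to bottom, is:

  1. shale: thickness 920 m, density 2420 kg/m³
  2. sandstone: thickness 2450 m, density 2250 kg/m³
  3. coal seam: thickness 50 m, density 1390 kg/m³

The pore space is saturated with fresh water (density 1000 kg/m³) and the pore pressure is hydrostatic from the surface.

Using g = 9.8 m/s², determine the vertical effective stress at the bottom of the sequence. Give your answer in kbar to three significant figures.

0.430 kbar

Overburden (lithostatic) stress σ_v:
shale: 2420 kg/m³ × 9.8 m/s² × 920 m = 2.182×10^7 Pa = 21.82 MPa
sandstone: 2250 kg/m³ × 9.8 m/s² × 2450 m = 5.402×10^7 Pa = 54.02 MPa
coal seam: 1390 kg/m³ × 9.8 m/s² × 50 m = 6.811×10^5 Pa = 0.6811 MPa
Total = 21.82 + 54.02 + 0.6811 = 76.522 MPa
Pore pressure P_p = 1000 kg/m³ × 9.8 m/s² × 3420 m = 3.352×10^7 Pa = 33.52 MPa
Effective stress σ' = σ_v − P_p = 76.52 − 33.52 = 43.006 MPa = 0.43006 kbar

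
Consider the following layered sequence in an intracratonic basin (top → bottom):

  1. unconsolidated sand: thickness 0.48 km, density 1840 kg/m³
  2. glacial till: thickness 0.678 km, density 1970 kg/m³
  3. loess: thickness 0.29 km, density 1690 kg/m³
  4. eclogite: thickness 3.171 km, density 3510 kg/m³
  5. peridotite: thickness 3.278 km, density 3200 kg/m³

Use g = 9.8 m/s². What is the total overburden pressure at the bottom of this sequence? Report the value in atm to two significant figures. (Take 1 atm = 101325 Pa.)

2400 atm

unconsolidated sand: 1840 kg/m³ × 9.8 m/s² × 480 m = 8.655×10^6 Pa = 85.42 atm
glacial till: 1970 kg/m³ × 9.8 m/s² × 678 m = 1.309×10^7 Pa = 129.2 atm
loess: 1690 kg/m³ × 9.8 m/s² × 290 m = 4.803×10^6 Pa = 47.40 atm
eclogite: 3510 kg/m³ × 9.8 m/s² × 3171 m = 1.091×10^8 Pa = 1076 atm
peridotite: 3200 kg/m³ × 9.8 m/s² × 3278 m = 1.028×10^8 Pa = 1015 atm
Total = 85.42 + 129.2 + 47.40 + 1076 + 1015 = 2353.0 atm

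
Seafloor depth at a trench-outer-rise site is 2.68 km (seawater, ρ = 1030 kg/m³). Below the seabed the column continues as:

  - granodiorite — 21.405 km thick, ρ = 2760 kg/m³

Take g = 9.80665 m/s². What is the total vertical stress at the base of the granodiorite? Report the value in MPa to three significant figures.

606 MPa

seawater: 1030 kg/m³ × 9.80665 m/s² × 2680 m = 2.707×10^7 Pa = 27.07 MPa
granodiorite: 2760 kg/m³ × 9.80665 m/s² × 21405 m = 5.794×10^8 Pa = 579.4 MPa
Total = 27.07 + 579.4 = 606.43 MPa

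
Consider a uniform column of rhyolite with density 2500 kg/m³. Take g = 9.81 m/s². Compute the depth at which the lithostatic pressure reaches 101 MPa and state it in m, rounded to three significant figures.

4120 m

h = P/(ρg) = 101 MPa / (2500 kg/m³ × 9.81 m/s²) = 1.010×10^8 Pa / 24525 Pa/m = 4118.2 m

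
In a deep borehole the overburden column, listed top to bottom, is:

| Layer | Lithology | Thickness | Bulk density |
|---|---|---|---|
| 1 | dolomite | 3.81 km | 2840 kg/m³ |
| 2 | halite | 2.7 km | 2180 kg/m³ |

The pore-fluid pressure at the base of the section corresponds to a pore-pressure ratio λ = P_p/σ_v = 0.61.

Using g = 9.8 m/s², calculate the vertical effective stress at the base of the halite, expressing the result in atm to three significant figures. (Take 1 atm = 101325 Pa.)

630 atm

Overburden (lithostatic) stress σ_v:
dolomite: 2840 kg/m³ × 9.8 m/s² × 3810 m = 1.060×10^8 Pa = 106.0 MPa
halite: 2180 kg/m³ × 9.8 m/s² × 2700 m = 5.768×10^7 Pa = 57.68 MPa
Total = 106.0 + 57.68 = 163.72 MPa
Pore pressure P_p = λ·σ_v = 0.61 × 163.7 MPa = 99.87 MPa
Effective stress σ' = σ_v − P_p = 163.7 − 99.87 = 63.852 MPa = 630.17 atm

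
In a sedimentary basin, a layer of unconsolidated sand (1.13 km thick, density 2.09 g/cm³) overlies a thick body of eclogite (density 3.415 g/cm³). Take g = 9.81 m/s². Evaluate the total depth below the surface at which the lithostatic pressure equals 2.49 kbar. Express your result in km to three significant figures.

Pressure at base of upper layers: 2090×9.81×1130 = 2.317×10^7 Pa = 0.2317 kbar
Remaining pressure to be supplied by eclogite: 2.490×10^8 − 2.317×10^7 = 2.258×10^8 Pa
Additional depth in eclogite = 2.258×10^8 Pa / (3415 kg/m³ × 9.81 m/s²) = 6741.0 m
Total depth = 1130 m + 6741.0 m = 7871.0 m
= 7.8710 km

7.87 km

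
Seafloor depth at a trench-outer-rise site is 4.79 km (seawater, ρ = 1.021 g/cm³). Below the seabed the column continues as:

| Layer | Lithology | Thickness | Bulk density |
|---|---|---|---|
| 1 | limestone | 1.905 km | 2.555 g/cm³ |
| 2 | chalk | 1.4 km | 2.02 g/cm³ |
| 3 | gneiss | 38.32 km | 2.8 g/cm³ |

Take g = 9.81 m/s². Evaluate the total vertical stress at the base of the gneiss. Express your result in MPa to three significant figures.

seawater: 1021 kg/m³ × 9.81 m/s² × 4790 m = 4.798×10^7 Pa = 47.98 MPa
limestone: 2555 kg/m³ × 9.81 m/s² × 1905 m = 4.775×10^7 Pa = 47.75 MPa
chalk: 2020 kg/m³ × 9.81 m/s² × 1400 m = 2.774×10^7 Pa = 27.74 MPa
gneiss: 2800 kg/m³ × 9.81 m/s² × 38320 m = 1.053×10^9 Pa = 1053 MPa
Total = 47.98 + 47.75 + 27.74 + 1053 = 1176.0 MPa

1180 MPa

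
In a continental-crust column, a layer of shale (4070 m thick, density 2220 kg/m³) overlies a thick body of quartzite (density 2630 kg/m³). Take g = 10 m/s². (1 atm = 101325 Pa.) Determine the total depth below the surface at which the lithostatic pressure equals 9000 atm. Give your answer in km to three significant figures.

35.3 km

Pressure at base of upper layers: 2220×10×4070 = 9.035×10^7 Pa = 891.7 atm
Remaining pressure to be supplied by quartzite: 9.119×10^8 − 9.035×10^7 = 8.216×10^8 Pa
Additional depth in quartzite = 8.216×10^8 Pa / (2630 kg/m³ × 10 m/s²) = 31238 m
Total depth = 4070 m + 31238 m = 35308 m
= 35.308 km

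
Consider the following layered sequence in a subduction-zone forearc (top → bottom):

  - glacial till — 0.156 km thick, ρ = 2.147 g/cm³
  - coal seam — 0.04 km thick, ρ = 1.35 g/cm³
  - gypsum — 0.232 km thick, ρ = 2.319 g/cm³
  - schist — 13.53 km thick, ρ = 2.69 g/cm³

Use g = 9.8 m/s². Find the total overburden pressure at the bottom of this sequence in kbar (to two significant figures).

glacial till: 2147 kg/m³ × 9.8 m/s² × 156 m = 3.282×10^6 Pa = 0.03282 kbar
coal seam: 1350 kg/m³ × 9.8 m/s² × 40 m = 5.292×10^5 Pa = 5.292×10^-3 kbar
gypsum: 2319 kg/m³ × 9.8 m/s² × 232 m = 5.272×10^6 Pa = 0.05272 kbar
schist: 2690 kg/m³ × 9.8 m/s² × 13530 m = 3.567×10^8 Pa = 3.567 kbar
Total = 0.03282 + 5.292×10^-3 + 0.05272 + 3.567 = 3.6576 kbar

3.7 kbar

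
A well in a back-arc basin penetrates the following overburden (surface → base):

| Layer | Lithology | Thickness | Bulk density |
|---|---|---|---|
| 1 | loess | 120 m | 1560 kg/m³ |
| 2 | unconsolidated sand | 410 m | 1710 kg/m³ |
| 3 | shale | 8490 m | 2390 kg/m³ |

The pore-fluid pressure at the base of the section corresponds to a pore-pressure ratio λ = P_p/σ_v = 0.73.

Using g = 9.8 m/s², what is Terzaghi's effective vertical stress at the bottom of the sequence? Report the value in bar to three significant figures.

560 bar

Overburden (lithostatic) stress σ_v:
loess: 1560 kg/m³ × 9.8 m/s² × 120 m = 1.835×10^6 Pa = 1.835 MPa
unconsolidated sand: 1710 kg/m³ × 9.8 m/s² × 410 m = 6.871×10^6 Pa = 6.871 MPa
shale: 2390 kg/m³ × 9.8 m/s² × 8490 m = 1.989×10^8 Pa = 198.9 MPa
Total = 1.835 + 6.871 + 198.9 = 207.56 MPa
Pore pressure P_p = λ·σ_v = 0.73 × 207.6 MPa = 151.5 MPa
Effective stress σ' = σ_v − P_p = 207.6 − 151.5 = 56.041 MPa = 560.41 bar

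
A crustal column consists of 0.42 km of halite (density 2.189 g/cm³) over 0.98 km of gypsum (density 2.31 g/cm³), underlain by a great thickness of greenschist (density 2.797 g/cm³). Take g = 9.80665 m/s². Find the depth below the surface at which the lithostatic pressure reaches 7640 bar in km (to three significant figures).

28.1 km

Pressure at base of upper layers: 2189×9.80665×420 + 2310×9.80665×980 = 3.122×10^7 Pa = 312.2 bar
Remaining pressure to be supplied by greenschist: 7.640×10^8 − 3.122×10^7 = 7.328×10^8 Pa
Additional depth in greenschist = 7.328×10^8 Pa / (2797 kg/m³ × 9.80665 m/s²) = 26715 m
Total depth = 1400 m + 26715 m = 28115 m
= 28.115 km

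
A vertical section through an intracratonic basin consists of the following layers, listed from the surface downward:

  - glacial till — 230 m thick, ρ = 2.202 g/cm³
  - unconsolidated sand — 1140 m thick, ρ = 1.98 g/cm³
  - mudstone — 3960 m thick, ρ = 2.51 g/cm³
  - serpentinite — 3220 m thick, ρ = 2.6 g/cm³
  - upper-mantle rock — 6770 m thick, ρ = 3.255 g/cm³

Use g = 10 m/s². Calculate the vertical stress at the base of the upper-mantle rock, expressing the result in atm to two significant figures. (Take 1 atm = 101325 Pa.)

glacial till: 2202 kg/m³ × 10 m/s² × 230 m = 5.065×10^6 Pa = 49.98 atm
unconsolidated sand: 1980 kg/m³ × 10 m/s² × 1140 m = 2.257×10^7 Pa = 222.8 atm
mudstone: 2510 kg/m³ × 10 m/s² × 3960 m = 9.940×10^7 Pa = 981.0 atm
serpentinite: 2600 kg/m³ × 10 m/s² × 3220 m = 8.372×10^7 Pa = 826.3 atm
upper-mantle rock: 3255 kg/m³ × 10 m/s² × 6770 m = 2.204×10^8 Pa = 2175 atm
Total = 49.98 + 222.8 + 981.0 + 826.3 + 2175 = 4254.8 atm

4300 atm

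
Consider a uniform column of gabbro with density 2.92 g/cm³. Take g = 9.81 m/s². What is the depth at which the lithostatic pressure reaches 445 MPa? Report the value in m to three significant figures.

h = P/(ρg) = 445 MPa / (2920 kg/m³ × 9.81 m/s²) = 4.450×10^8 Pa / 28645 Pa/m = 15535 m

15500 m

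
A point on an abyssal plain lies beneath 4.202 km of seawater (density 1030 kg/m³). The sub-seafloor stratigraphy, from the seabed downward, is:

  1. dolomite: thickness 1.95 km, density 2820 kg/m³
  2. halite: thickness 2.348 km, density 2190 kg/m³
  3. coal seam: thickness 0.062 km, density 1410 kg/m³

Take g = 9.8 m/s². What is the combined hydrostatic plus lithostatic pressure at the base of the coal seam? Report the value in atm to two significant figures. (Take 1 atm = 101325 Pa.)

seawater: 1030 kg/m³ × 9.8 m/s² × 4202 m = 4.241×10^7 Pa = 418.6 atm
dolomite: 2820 kg/m³ × 9.8 m/s² × 1950 m = 5.389×10^7 Pa = 531.9 atm
halite: 2190 kg/m³ × 9.8 m/s² × 2348 m = 5.039×10^7 Pa = 497.3 atm
coal seam: 1410 kg/m³ × 9.8 m/s² × 62 m = 8.567×10^5 Pa = 8.455 atm
Total = 418.6 + 531.9 + 497.3 + 8.455 = 1456.3 atm

1500 atm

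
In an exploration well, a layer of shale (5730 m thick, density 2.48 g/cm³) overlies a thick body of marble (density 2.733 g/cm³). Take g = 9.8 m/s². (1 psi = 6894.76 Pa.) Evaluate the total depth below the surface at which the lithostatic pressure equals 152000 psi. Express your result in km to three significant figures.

39.7 km

Pressure at base of upper layers: 2480×9.8×5730 = 1.393×10^8 Pa = 20198 psi
Remaining pressure to be supplied by marble: 1.048×10^9 − 1.393×10^8 = 9.087×10^8 Pa
Additional depth in marble = 9.087×10^8 Pa / (2733 kg/m³ × 9.8 m/s²) = 33929 m
Total depth = 5730 m + 33929 m = 39659 m
= 39.659 km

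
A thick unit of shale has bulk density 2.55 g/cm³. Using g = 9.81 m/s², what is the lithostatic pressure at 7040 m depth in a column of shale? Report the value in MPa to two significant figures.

shale: 2550 kg/m³ × 9.81 m/s² × 7040 m = 1.761×10^8 Pa = 176.1 MPa

180 MPa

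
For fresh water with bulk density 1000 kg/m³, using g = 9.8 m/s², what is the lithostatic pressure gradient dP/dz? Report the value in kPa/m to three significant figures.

dP/dz = ρg = 1000 kg/m³ × 9.8 m/s² = 9800.0 Pa/m
= 9800.0 Pa/m × (1 kPa/m / 1000.0 Pa/m) = 9.8000 kPa/m

9.80 kPa/m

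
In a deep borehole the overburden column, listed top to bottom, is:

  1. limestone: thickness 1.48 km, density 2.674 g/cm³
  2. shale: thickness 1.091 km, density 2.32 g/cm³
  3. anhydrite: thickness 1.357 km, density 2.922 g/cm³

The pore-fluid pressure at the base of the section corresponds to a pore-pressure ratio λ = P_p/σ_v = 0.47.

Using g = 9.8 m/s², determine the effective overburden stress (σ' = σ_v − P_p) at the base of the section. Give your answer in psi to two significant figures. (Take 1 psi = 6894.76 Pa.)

7900 psi

Overburden (lithostatic) stress σ_v:
limestone: 2674 kg/m³ × 9.8 m/s² × 1480 m = 3.878×10^7 Pa = 38.78 MPa
shale: 2320 kg/m³ × 9.8 m/s² × 1091 m = 2.480×10^7 Pa = 24.80 MPa
anhydrite: 2922 kg/m³ × 9.8 m/s² × 1357 m = 3.886×10^7 Pa = 38.86 MPa
Total = 38.78 + 24.80 + 38.86 = 102.45 MPa
Pore pressure P_p = λ·σ_v = 0.47 × 102.4 MPa = 48.15 MPa
Effective stress σ' = σ_v − P_p = 102.4 − 48.15 = 54.297 MPa = 7875.1 psi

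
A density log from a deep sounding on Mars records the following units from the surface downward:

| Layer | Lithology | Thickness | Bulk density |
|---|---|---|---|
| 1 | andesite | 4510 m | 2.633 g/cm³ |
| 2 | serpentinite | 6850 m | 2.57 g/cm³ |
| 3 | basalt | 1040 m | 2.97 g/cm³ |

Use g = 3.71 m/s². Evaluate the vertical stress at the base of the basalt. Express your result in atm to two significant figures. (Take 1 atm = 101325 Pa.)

1200 atm

andesite: 2633 kg/m³ × 3.71 m/s² × 4510 m = 4.406×10^7 Pa = 434.8 atm
serpentinite: 2570 kg/m³ × 3.71 m/s² × 6850 m = 6.531×10^7 Pa = 644.6 atm
basalt: 2970 kg/m³ × 3.71 m/s² × 1040 m = 1.146×10^7 Pa = 113.1 atm
Total = 434.8 + 644.6 + 113.1 = 1192.5 atm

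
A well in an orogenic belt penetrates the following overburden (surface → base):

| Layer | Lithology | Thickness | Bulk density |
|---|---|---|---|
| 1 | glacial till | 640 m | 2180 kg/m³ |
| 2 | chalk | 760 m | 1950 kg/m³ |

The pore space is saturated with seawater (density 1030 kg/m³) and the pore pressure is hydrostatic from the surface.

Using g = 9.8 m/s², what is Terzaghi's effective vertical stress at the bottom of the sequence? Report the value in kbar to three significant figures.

Overburden (lithostatic) stress σ_v:
glacial till: 2180 kg/m³ × 9.8 m/s² × 640 m = 1.367×10^7 Pa = 13.67 MPa
chalk: 1950 kg/m³ × 9.8 m/s² × 760 m = 1.452×10^7 Pa = 14.52 MPa
Total = 13.67 + 14.52 = 28.197 MPa
Pore pressure P_p = 1030 kg/m³ × 9.8 m/s² × 1400 m = 1.413×10^7 Pa = 14.13 MPa
Effective stress σ' = σ_v − P_p = 28.20 − 14.13 = 14.065 MPa = 0.14065 kbar

0.141 kbar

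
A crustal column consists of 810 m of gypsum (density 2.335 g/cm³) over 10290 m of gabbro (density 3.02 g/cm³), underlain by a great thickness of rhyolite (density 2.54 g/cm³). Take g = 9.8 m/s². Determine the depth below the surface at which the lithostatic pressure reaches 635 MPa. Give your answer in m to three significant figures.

Pressure at base of upper layers: 2335×9.8×810 + 3020×9.8×10290 = 3.231×10^8 Pa = 323.1 MPa
Remaining pressure to be supplied by rhyolite: 6.350×10^8 − 3.231×10^8 = 3.119×10^8 Pa
Additional depth in rhyolite = 3.119×10^8 Pa / (2540 kg/m³ × 9.8 m/s²) = 12531 m
Total depth = 11100 m + 12531 m = 23631 m

23600 m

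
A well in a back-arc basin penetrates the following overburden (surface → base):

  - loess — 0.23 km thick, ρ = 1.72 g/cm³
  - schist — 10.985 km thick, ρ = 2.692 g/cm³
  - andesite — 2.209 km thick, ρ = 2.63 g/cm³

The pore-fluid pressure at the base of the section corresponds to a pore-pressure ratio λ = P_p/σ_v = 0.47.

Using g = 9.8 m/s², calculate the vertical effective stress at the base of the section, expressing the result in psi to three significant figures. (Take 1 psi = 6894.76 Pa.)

27000 psi

Overburden (lithostatic) stress σ_v:
loess: 1720 kg/m³ × 9.8 m/s² × 230 m = 3.877×10^6 Pa = 3.877 MPa
schist: 2692 kg/m³ × 9.8 m/s² × 10985 m = 2.898×10^8 Pa = 289.8 MPa
andesite: 2630 kg/m³ × 9.8 m/s² × 2209 m = 5.693×10^7 Pa = 56.93 MPa
Total = 3.877 + 289.8 + 56.93 = 350.61 MPa
Pore pressure P_p = λ·σ_v = 0.47 × 350.6 MPa = 164.8 MPa
Effective stress σ' = σ_v − P_p = 350.6 − 164.8 = 185.83 MPa = 26952 psi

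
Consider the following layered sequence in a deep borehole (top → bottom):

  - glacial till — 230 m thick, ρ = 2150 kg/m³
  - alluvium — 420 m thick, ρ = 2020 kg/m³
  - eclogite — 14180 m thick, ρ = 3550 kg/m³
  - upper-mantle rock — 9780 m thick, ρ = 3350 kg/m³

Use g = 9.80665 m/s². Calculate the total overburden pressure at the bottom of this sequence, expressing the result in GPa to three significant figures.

0.828 GPa

glacial till: 2150 kg/m³ × 9.80665 m/s² × 230 m = 4.849×10^6 Pa = 4.849×10^-3 GPa
alluvium: 2020 kg/m³ × 9.80665 m/s² × 420 m = 8.320×10^6 Pa = 8.320×10^-3 GPa
eclogite: 3550 kg/m³ × 9.80665 m/s² × 14180 m = 4.937×10^8 Pa = 0.4937 GPa
upper-mantle rock: 3350 kg/m³ × 9.80665 m/s² × 9780 m = 3.213×10^8 Pa = 0.3213 GPa
Total = 4.849×10^-3 + 8.320×10^-3 + 0.4937 + 0.3213 = 0.82812 GPa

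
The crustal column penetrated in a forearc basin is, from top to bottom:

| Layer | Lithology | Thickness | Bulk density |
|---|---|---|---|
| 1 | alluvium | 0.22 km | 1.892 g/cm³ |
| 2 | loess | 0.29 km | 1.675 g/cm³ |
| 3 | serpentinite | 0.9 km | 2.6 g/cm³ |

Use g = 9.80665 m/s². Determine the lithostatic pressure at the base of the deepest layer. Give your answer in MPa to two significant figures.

alluvium: 1892 kg/m³ × 9.80665 m/s² × 220 m = 4.082×10^6 Pa = 4.082 MPa
loess: 1675 kg/m³ × 9.80665 m/s² × 290 m = 4.764×10^6 Pa = 4.764 MPa
serpentinite: 2600 kg/m³ × 9.80665 m/s² × 900 m = 2.295×10^7 Pa = 22.95 MPa
Total = 4.082 + 4.764 + 22.95 = 31.793 MPa

32 MPa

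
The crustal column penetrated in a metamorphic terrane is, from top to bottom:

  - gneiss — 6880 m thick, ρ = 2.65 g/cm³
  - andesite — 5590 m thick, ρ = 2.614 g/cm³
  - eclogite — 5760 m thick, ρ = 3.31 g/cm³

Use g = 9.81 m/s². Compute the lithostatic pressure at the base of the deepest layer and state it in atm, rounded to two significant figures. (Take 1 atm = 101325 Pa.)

gneiss: 2650 kg/m³ × 9.81 m/s² × 6880 m = 1.789×10^8 Pa = 1765 atm
andesite: 2614 kg/m³ × 9.81 m/s² × 5590 m = 1.433×10^8 Pa = 1415 atm
eclogite: 3310 kg/m³ × 9.81 m/s² × 5760 m = 1.870×10^8 Pa = 1846 atm
Total = 1765 + 1415 + 1846 = 5025.8 atm

5000 atm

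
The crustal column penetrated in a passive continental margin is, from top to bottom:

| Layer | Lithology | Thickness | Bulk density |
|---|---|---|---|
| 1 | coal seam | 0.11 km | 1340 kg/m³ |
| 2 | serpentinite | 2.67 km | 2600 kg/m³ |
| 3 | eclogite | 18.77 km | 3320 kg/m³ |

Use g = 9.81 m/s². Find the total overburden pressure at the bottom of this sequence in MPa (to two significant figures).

680 MPa

coal seam: 1340 kg/m³ × 9.81 m/s² × 110 m = 1.446×10^6 Pa = 1.446 MPa
serpentinite: 2600 kg/m³ × 9.81 m/s² × 2670 m = 6.810×10^7 Pa = 68.10 MPa
eclogite: 3320 kg/m³ × 9.81 m/s² × 18770 m = 6.113×10^8 Pa = 611.3 MPa
Total = 1.446 + 68.10 + 611.3 = 680.87 MPa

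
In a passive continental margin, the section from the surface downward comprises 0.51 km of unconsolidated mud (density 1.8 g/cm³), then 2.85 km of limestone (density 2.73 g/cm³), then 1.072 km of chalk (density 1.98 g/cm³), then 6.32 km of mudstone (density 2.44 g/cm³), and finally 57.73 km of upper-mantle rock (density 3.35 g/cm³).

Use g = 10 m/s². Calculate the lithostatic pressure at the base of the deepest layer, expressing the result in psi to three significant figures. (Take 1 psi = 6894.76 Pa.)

unconsolidated mud: 1800 kg/m³ × 10 m/s² × 510 m = 9.180×10^6 Pa = 1331 psi
limestone: 2730 kg/m³ × 10 m/s² × 2850 m = 7.780×10^7 Pa = 11285 psi
chalk: 1980 kg/m³ × 10 m/s² × 1072 m = 2.123×10^7 Pa = 3079 psi
mudstone: 2440 kg/m³ × 10 m/s² × 6320 m = 1.542×10^8 Pa = 22366 psi
upper-mantle rock: 3350 kg/m³ × 10 m/s² × 57730 m = 1.934×10^9 Pa = 2.805×10^5 psi
Total = 1331 + 11285 + 3079 + 22366 + 2.805×10^5 = 3.1856×10^5 psi

319000 psi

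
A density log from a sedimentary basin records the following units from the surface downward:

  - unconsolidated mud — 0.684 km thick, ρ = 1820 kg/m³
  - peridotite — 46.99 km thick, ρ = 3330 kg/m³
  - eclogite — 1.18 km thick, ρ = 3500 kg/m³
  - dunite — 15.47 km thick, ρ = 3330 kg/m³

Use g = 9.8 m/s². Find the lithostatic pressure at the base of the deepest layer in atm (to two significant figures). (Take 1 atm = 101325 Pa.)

21000 atm

unconsolidated mud: 1820 kg/m³ × 9.8 m/s² × 684 m = 1.220×10^7 Pa = 120.4 atm
peridotite: 3330 kg/m³ × 9.8 m/s² × 46990 m = 1.533×10^9 Pa = 15134 atm
eclogite: 3500 kg/m³ × 9.8 m/s² × 1180 m = 4.047×10^7 Pa = 399.4 atm
dunite: 3330 kg/m³ × 9.8 m/s² × 15470 m = 5.048×10^8 Pa = 4982 atm
Total = 120.4 + 15134 + 399.4 + 4982 = 20637 atm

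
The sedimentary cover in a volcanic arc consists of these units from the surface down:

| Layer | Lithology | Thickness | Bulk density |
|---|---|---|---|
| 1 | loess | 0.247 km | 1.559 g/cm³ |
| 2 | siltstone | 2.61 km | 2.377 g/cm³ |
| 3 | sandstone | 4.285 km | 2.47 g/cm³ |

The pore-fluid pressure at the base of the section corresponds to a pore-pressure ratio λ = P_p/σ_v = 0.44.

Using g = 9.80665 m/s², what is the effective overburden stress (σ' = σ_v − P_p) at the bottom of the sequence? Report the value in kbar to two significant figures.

Overburden (lithostatic) stress σ_v:
loess: 1559 kg/m³ × 9.80665 m/s² × 247 m = 3.776×10^6 Pa = 3.776 MPa
siltstone: 2377 kg/m³ × 9.80665 m/s² × 2610 m = 6.084×10^7 Pa = 60.84 MPa
sandstone: 2470 kg/m³ × 9.80665 m/s² × 4285 m = 1.038×10^8 Pa = 103.8 MPa
Total = 3.776 + 60.84 + 103.8 = 168.41 MPa
Pore pressure P_p = λ·σ_v = 0.44 × 168.4 MPa = 74.10 MPa
Effective stress σ' = σ_v − P_p = 168.4 − 74.10 = 94.309 MPa = 0.94309 kbar

0.94 kbar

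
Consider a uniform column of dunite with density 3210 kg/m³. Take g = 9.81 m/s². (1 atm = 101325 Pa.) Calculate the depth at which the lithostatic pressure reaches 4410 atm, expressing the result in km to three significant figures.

14.2 km

h = P/(ρg) = 4410 atm / (3210 kg/m³ × 9.81 m/s²) = 4.468×10^8 Pa / 31490 Pa/m = 14190 m
= 14.190 km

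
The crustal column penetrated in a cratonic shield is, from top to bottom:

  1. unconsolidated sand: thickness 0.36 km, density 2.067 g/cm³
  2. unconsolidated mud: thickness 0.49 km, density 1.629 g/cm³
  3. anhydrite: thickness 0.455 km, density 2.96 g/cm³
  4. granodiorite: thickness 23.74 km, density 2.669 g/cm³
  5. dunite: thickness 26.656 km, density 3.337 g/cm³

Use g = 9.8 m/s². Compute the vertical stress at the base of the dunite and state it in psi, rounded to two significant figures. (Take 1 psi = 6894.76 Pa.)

unconsolidated sand: 2067 kg/m³ × 9.8 m/s² × 360 m = 7.292×10^6 Pa = 1058 psi
unconsolidated mud: 1629 kg/m³ × 9.8 m/s² × 490 m = 7.822×10^6 Pa = 1135 psi
anhydrite: 2960 kg/m³ × 9.8 m/s² × 455 m = 1.320×10^7 Pa = 1914 psi
granodiorite: 2669 kg/m³ × 9.8 m/s² × 23740 m = 6.209×10^8 Pa = 90061 psi
dunite: 3337 kg/m³ × 9.8 m/s² × 26656 m = 8.717×10^8 Pa = 1.264×10^5 psi
Total = 1058 + 1135 + 1914 + 90061 + 1.264×10^5 = 2.2060×10^5 psi

220000 psi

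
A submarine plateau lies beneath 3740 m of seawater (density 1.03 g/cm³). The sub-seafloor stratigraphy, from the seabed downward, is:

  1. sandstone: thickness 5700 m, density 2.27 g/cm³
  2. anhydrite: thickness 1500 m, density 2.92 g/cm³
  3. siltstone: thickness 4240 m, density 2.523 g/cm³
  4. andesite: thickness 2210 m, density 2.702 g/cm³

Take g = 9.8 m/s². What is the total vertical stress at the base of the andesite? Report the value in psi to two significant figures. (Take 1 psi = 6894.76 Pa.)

seawater: 1030 kg/m³ × 9.8 m/s² × 3740 m = 3.775×10^7 Pa = 5475 psi
sandstone: 2270 kg/m³ × 9.8 m/s² × 5700 m = 1.268×10^8 Pa = 18391 psi
anhydrite: 2920 kg/m³ × 9.8 m/s² × 1500 m = 4.292×10^7 Pa = 6226 psi
siltstone: 2523 kg/m³ × 9.8 m/s² × 4240 m = 1.048×10^8 Pa = 15205 psi
andesite: 2702 kg/m³ × 9.8 m/s² × 2210 m = 5.852×10^7 Pa = 8488 psi
Total = 5475 + 18391 + 6226 + 15205 + 8488 = 53785 psi

54000 psi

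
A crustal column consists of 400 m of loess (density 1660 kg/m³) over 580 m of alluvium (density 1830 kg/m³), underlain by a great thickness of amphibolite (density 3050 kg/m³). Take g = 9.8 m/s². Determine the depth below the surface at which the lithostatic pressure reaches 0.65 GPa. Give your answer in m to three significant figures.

Pressure at base of upper layers: 1660×9.8×400 + 1830×9.8×580 = 1.691×10^7 Pa = 0.01691 GPa
Remaining pressure to be supplied by amphibolite: 6.500×10^8 − 1.691×10^7 = 6.331×10^8 Pa
Additional depth in amphibolite = 6.331×10^8 Pa / (3050 kg/m³ × 9.8 m/s²) = 21181 m
Total depth = 980 m + 21181 m = 22161 m

22200 m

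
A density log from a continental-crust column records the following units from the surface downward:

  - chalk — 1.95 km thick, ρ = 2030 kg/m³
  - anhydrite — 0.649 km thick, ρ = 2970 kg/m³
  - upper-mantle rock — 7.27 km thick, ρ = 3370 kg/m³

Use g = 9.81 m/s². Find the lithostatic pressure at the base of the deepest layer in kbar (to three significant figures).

2.98 kbar

chalk: 2030 kg/m³ × 9.81 m/s² × 1950 m = 3.883×10^7 Pa = 0.3883 kbar
anhydrite: 2970 kg/m³ × 9.81 m/s² × 649 m = 1.891×10^7 Pa = 0.1891 kbar
upper-mantle rock: 3370 kg/m³ × 9.81 m/s² × 7270 m = 2.403×10^8 Pa = 2.403 kbar
Total = 0.3883 + 0.1891 + 2.403 = 2.9809 kbar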